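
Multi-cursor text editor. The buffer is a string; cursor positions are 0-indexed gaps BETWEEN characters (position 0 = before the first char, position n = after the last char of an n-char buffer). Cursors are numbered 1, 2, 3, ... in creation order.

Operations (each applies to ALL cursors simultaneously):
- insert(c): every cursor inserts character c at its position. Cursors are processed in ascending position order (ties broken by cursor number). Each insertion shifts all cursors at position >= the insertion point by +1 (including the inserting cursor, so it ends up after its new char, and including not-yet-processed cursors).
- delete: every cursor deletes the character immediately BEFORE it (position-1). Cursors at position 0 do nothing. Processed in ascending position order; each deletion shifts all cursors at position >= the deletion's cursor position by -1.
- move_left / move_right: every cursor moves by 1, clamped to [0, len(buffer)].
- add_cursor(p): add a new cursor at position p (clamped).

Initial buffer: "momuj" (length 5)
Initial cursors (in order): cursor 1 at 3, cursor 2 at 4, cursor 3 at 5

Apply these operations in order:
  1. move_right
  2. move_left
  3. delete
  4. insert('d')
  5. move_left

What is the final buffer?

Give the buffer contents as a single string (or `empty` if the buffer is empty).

Answer: mdddj

Derivation:
After op 1 (move_right): buffer="momuj" (len 5), cursors c1@4 c2@5 c3@5, authorship .....
After op 2 (move_left): buffer="momuj" (len 5), cursors c1@3 c2@4 c3@4, authorship .....
After op 3 (delete): buffer="mj" (len 2), cursors c1@1 c2@1 c3@1, authorship ..
After op 4 (insert('d')): buffer="mdddj" (len 5), cursors c1@4 c2@4 c3@4, authorship .123.
After op 5 (move_left): buffer="mdddj" (len 5), cursors c1@3 c2@3 c3@3, authorship .123.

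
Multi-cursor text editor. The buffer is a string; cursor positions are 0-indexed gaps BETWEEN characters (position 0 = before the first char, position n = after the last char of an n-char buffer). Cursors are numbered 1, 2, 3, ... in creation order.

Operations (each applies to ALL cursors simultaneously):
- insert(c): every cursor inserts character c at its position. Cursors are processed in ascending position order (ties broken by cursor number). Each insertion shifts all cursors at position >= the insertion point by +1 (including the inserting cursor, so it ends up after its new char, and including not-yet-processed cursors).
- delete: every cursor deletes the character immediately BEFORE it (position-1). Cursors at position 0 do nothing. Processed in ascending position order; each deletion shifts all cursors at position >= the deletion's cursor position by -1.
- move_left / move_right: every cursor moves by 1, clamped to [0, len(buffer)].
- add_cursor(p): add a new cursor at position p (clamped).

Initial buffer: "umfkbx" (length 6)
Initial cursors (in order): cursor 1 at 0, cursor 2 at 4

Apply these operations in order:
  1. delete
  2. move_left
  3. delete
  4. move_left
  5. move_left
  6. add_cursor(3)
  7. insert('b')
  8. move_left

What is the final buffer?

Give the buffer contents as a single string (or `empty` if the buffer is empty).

After op 1 (delete): buffer="umfbx" (len 5), cursors c1@0 c2@3, authorship .....
After op 2 (move_left): buffer="umfbx" (len 5), cursors c1@0 c2@2, authorship .....
After op 3 (delete): buffer="ufbx" (len 4), cursors c1@0 c2@1, authorship ....
After op 4 (move_left): buffer="ufbx" (len 4), cursors c1@0 c2@0, authorship ....
After op 5 (move_left): buffer="ufbx" (len 4), cursors c1@0 c2@0, authorship ....
After op 6 (add_cursor(3)): buffer="ufbx" (len 4), cursors c1@0 c2@0 c3@3, authorship ....
After op 7 (insert('b')): buffer="bbufbbx" (len 7), cursors c1@2 c2@2 c3@6, authorship 12...3.
After op 8 (move_left): buffer="bbufbbx" (len 7), cursors c1@1 c2@1 c3@5, authorship 12...3.

Answer: bbufbbx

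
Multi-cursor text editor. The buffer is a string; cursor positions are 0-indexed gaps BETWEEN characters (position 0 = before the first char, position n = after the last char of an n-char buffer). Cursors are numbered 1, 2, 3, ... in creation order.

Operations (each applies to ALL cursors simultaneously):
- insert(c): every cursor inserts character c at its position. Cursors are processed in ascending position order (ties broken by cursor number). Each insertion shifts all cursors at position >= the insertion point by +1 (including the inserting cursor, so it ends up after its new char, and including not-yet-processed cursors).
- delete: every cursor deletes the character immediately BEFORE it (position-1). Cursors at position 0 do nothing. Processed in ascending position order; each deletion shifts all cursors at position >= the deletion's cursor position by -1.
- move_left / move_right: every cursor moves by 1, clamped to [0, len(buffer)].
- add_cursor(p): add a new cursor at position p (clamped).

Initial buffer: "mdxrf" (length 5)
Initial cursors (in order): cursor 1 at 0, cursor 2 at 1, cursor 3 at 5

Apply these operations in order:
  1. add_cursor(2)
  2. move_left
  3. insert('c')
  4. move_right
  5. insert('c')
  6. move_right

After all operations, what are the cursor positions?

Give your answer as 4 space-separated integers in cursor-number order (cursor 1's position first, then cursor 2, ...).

After op 1 (add_cursor(2)): buffer="mdxrf" (len 5), cursors c1@0 c2@1 c4@2 c3@5, authorship .....
After op 2 (move_left): buffer="mdxrf" (len 5), cursors c1@0 c2@0 c4@1 c3@4, authorship .....
After op 3 (insert('c')): buffer="ccmcdxrcf" (len 9), cursors c1@2 c2@2 c4@4 c3@8, authorship 12.4...3.
After op 4 (move_right): buffer="ccmcdxrcf" (len 9), cursors c1@3 c2@3 c4@5 c3@9, authorship 12.4...3.
After op 5 (insert('c')): buffer="ccmcccdcxrcfc" (len 13), cursors c1@5 c2@5 c4@8 c3@13, authorship 12.124.4..3.3
After op 6 (move_right): buffer="ccmcccdcxrcfc" (len 13), cursors c1@6 c2@6 c4@9 c3@13, authorship 12.124.4..3.3

Answer: 6 6 13 9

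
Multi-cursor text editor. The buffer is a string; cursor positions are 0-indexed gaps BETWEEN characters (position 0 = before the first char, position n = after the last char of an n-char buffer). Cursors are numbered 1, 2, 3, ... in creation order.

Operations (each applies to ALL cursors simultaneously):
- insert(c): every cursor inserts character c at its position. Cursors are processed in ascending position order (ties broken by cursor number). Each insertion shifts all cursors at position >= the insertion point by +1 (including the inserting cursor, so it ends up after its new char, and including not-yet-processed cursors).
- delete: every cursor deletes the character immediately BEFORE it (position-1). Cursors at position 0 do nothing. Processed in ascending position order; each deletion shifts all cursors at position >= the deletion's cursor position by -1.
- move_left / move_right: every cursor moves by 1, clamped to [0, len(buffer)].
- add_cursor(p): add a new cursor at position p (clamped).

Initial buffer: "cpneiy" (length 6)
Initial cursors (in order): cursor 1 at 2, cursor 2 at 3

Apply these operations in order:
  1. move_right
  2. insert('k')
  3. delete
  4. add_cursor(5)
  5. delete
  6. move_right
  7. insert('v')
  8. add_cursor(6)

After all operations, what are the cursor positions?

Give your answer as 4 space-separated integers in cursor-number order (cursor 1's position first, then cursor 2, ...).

After op 1 (move_right): buffer="cpneiy" (len 6), cursors c1@3 c2@4, authorship ......
After op 2 (insert('k')): buffer="cpnkekiy" (len 8), cursors c1@4 c2@6, authorship ...1.2..
After op 3 (delete): buffer="cpneiy" (len 6), cursors c1@3 c2@4, authorship ......
After op 4 (add_cursor(5)): buffer="cpneiy" (len 6), cursors c1@3 c2@4 c3@5, authorship ......
After op 5 (delete): buffer="cpy" (len 3), cursors c1@2 c2@2 c3@2, authorship ...
After op 6 (move_right): buffer="cpy" (len 3), cursors c1@3 c2@3 c3@3, authorship ...
After op 7 (insert('v')): buffer="cpyvvv" (len 6), cursors c1@6 c2@6 c3@6, authorship ...123
After op 8 (add_cursor(6)): buffer="cpyvvv" (len 6), cursors c1@6 c2@6 c3@6 c4@6, authorship ...123

Answer: 6 6 6 6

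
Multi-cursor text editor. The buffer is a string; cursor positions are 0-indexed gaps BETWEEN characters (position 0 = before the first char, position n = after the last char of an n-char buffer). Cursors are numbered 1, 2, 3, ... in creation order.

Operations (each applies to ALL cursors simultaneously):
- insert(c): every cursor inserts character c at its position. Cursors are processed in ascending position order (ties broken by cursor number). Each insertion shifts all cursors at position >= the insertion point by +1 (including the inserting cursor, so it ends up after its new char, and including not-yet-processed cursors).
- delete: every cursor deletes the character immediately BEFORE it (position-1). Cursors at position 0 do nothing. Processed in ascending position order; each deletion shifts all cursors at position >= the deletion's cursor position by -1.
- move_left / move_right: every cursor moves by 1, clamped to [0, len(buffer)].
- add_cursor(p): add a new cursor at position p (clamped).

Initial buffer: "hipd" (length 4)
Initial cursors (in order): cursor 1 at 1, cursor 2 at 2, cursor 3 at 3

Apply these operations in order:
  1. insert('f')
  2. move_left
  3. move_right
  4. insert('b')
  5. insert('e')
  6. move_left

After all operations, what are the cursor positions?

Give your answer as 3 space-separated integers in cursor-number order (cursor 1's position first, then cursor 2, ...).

After op 1 (insert('f')): buffer="hfifpfd" (len 7), cursors c1@2 c2@4 c3@6, authorship .1.2.3.
After op 2 (move_left): buffer="hfifpfd" (len 7), cursors c1@1 c2@3 c3@5, authorship .1.2.3.
After op 3 (move_right): buffer="hfifpfd" (len 7), cursors c1@2 c2@4 c3@6, authorship .1.2.3.
After op 4 (insert('b')): buffer="hfbifbpfbd" (len 10), cursors c1@3 c2@6 c3@9, authorship .11.22.33.
After op 5 (insert('e')): buffer="hfbeifbepfbed" (len 13), cursors c1@4 c2@8 c3@12, authorship .111.222.333.
After op 6 (move_left): buffer="hfbeifbepfbed" (len 13), cursors c1@3 c2@7 c3@11, authorship .111.222.333.

Answer: 3 7 11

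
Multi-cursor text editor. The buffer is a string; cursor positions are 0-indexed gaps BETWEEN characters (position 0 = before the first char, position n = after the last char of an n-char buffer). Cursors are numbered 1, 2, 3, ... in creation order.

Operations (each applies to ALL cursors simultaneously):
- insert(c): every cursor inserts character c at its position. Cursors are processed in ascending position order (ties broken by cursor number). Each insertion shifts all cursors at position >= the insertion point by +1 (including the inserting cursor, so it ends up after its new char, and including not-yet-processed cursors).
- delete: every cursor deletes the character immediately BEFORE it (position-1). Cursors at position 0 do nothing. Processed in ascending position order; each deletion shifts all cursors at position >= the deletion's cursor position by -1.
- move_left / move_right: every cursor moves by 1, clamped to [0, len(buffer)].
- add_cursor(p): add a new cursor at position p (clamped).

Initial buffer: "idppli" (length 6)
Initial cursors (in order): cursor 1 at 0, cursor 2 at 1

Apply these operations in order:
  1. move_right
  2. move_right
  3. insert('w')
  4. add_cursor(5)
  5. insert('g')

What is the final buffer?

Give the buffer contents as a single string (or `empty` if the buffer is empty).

After op 1 (move_right): buffer="idppli" (len 6), cursors c1@1 c2@2, authorship ......
After op 2 (move_right): buffer="idppli" (len 6), cursors c1@2 c2@3, authorship ......
After op 3 (insert('w')): buffer="idwpwpli" (len 8), cursors c1@3 c2@5, authorship ..1.2...
After op 4 (add_cursor(5)): buffer="idwpwpli" (len 8), cursors c1@3 c2@5 c3@5, authorship ..1.2...
After op 5 (insert('g')): buffer="idwgpwggpli" (len 11), cursors c1@4 c2@8 c3@8, authorship ..11.223...

Answer: idwgpwggpli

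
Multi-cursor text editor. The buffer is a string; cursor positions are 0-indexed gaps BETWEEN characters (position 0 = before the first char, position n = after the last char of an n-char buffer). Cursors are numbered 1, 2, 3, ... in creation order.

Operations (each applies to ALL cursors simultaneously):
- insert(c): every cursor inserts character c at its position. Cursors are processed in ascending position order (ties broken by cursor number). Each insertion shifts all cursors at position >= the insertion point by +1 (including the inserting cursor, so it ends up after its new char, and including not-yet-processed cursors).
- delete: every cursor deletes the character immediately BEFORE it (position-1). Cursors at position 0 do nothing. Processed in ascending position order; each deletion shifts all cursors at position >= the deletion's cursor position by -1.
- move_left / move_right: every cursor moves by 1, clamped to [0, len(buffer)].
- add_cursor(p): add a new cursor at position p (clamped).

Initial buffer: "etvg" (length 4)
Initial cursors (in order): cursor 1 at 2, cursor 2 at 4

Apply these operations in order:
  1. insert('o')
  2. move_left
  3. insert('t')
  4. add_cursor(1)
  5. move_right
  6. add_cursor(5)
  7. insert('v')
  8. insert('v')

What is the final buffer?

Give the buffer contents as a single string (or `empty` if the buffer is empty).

Answer: etvvtovvvvvgtovv

Derivation:
After op 1 (insert('o')): buffer="etovgo" (len 6), cursors c1@3 c2@6, authorship ..1..2
After op 2 (move_left): buffer="etovgo" (len 6), cursors c1@2 c2@5, authorship ..1..2
After op 3 (insert('t')): buffer="ettovgto" (len 8), cursors c1@3 c2@7, authorship ..11..22
After op 4 (add_cursor(1)): buffer="ettovgto" (len 8), cursors c3@1 c1@3 c2@7, authorship ..11..22
After op 5 (move_right): buffer="ettovgto" (len 8), cursors c3@2 c1@4 c2@8, authorship ..11..22
After op 6 (add_cursor(5)): buffer="ettovgto" (len 8), cursors c3@2 c1@4 c4@5 c2@8, authorship ..11..22
After op 7 (insert('v')): buffer="etvtovvvgtov" (len 12), cursors c3@3 c1@6 c4@8 c2@12, authorship ..3111.4.222
After op 8 (insert('v')): buffer="etvvtovvvvvgtovv" (len 16), cursors c3@4 c1@8 c4@11 c2@16, authorship ..331111.44.2222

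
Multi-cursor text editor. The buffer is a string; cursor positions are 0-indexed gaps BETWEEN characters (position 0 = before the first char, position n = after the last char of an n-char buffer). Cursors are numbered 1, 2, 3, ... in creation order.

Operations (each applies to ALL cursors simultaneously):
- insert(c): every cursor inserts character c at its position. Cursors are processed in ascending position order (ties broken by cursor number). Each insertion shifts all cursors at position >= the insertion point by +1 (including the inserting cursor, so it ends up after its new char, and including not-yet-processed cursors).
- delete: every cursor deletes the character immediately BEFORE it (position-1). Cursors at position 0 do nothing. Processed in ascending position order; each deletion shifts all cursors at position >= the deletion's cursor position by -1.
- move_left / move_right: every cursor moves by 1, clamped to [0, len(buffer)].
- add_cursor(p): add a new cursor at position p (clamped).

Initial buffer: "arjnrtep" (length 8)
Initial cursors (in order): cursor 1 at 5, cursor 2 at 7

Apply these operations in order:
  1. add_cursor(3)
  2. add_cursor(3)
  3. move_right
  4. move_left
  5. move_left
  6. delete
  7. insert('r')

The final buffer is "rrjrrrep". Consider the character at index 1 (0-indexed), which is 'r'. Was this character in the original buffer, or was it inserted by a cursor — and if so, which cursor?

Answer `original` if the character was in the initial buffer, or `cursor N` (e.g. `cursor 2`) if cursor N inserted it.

Answer: cursor 4

Derivation:
After op 1 (add_cursor(3)): buffer="arjnrtep" (len 8), cursors c3@3 c1@5 c2@7, authorship ........
After op 2 (add_cursor(3)): buffer="arjnrtep" (len 8), cursors c3@3 c4@3 c1@5 c2@7, authorship ........
After op 3 (move_right): buffer="arjnrtep" (len 8), cursors c3@4 c4@4 c1@6 c2@8, authorship ........
After op 4 (move_left): buffer="arjnrtep" (len 8), cursors c3@3 c4@3 c1@5 c2@7, authorship ........
After op 5 (move_left): buffer="arjnrtep" (len 8), cursors c3@2 c4@2 c1@4 c2@6, authorship ........
After op 6 (delete): buffer="jrep" (len 4), cursors c3@0 c4@0 c1@1 c2@2, authorship ....
After op 7 (insert('r')): buffer="rrjrrrep" (len 8), cursors c3@2 c4@2 c1@4 c2@6, authorship 34.1.2..
Authorship (.=original, N=cursor N): 3 4 . 1 . 2 . .
Index 1: author = 4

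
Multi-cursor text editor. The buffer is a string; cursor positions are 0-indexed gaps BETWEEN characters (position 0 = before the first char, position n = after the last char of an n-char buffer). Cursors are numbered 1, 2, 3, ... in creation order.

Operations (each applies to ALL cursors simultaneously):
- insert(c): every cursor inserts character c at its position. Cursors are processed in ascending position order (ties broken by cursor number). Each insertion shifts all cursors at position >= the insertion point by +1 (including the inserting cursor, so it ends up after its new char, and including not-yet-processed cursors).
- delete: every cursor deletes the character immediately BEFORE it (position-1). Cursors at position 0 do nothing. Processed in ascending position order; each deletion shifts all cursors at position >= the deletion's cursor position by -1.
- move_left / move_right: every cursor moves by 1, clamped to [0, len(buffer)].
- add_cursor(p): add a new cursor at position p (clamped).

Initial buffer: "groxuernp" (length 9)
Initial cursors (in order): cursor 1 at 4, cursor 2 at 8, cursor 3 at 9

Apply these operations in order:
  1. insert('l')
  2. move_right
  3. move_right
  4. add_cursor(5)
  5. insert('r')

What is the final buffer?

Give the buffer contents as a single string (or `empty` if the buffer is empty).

Answer: groxlruerrnlplrr

Derivation:
After op 1 (insert('l')): buffer="groxluernlpl" (len 12), cursors c1@5 c2@10 c3@12, authorship ....1....2.3
After op 2 (move_right): buffer="groxluernlpl" (len 12), cursors c1@6 c2@11 c3@12, authorship ....1....2.3
After op 3 (move_right): buffer="groxluernlpl" (len 12), cursors c1@7 c2@12 c3@12, authorship ....1....2.3
After op 4 (add_cursor(5)): buffer="groxluernlpl" (len 12), cursors c4@5 c1@7 c2@12 c3@12, authorship ....1....2.3
After op 5 (insert('r')): buffer="groxlruerrnlplrr" (len 16), cursors c4@6 c1@9 c2@16 c3@16, authorship ....14..1..2.323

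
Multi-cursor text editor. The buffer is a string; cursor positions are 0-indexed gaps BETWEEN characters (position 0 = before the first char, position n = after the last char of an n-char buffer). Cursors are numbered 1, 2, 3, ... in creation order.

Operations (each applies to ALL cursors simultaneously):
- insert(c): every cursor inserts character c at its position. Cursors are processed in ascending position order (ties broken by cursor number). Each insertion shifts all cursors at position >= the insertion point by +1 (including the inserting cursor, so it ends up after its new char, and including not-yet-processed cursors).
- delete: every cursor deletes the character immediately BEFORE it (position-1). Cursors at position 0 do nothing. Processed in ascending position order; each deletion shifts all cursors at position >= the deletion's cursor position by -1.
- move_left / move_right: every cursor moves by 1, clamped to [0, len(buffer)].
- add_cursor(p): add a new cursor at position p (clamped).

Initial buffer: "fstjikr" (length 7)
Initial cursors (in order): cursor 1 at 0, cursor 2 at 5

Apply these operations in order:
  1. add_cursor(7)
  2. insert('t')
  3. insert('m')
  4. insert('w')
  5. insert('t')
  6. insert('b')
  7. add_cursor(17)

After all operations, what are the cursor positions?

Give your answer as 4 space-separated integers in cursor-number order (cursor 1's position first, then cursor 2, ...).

Answer: 5 15 22 17

Derivation:
After op 1 (add_cursor(7)): buffer="fstjikr" (len 7), cursors c1@0 c2@5 c3@7, authorship .......
After op 2 (insert('t')): buffer="tfstjitkrt" (len 10), cursors c1@1 c2@7 c3@10, authorship 1.....2..3
After op 3 (insert('m')): buffer="tmfstjitmkrtm" (len 13), cursors c1@2 c2@9 c3@13, authorship 11.....22..33
After op 4 (insert('w')): buffer="tmwfstjitmwkrtmw" (len 16), cursors c1@3 c2@11 c3@16, authorship 111.....222..333
After op 5 (insert('t')): buffer="tmwtfstjitmwtkrtmwt" (len 19), cursors c1@4 c2@13 c3@19, authorship 1111.....2222..3333
After op 6 (insert('b')): buffer="tmwtbfstjitmwtbkrtmwtb" (len 22), cursors c1@5 c2@15 c3@22, authorship 11111.....22222..33333
After op 7 (add_cursor(17)): buffer="tmwtbfstjitmwtbkrtmwtb" (len 22), cursors c1@5 c2@15 c4@17 c3@22, authorship 11111.....22222..33333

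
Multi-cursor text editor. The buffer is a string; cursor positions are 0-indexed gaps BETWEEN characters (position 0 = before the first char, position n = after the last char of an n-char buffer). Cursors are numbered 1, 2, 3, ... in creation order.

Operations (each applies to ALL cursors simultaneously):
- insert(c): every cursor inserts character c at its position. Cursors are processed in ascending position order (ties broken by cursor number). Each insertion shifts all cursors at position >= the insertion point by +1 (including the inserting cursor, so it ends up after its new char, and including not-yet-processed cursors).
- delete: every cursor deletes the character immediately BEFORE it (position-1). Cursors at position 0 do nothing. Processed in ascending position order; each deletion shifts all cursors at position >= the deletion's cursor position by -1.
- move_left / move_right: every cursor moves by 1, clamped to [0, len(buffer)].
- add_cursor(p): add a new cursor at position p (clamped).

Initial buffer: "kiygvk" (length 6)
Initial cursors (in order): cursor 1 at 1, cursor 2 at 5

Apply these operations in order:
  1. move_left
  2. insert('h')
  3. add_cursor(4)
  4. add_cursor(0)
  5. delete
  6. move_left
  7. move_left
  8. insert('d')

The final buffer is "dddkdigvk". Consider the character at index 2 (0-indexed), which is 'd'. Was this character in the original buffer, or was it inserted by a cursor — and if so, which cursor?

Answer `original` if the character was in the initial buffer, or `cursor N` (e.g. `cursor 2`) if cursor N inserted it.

Answer: cursor 4

Derivation:
After op 1 (move_left): buffer="kiygvk" (len 6), cursors c1@0 c2@4, authorship ......
After op 2 (insert('h')): buffer="hkiyghvk" (len 8), cursors c1@1 c2@6, authorship 1....2..
After op 3 (add_cursor(4)): buffer="hkiyghvk" (len 8), cursors c1@1 c3@4 c2@6, authorship 1....2..
After op 4 (add_cursor(0)): buffer="hkiyghvk" (len 8), cursors c4@0 c1@1 c3@4 c2@6, authorship 1....2..
After op 5 (delete): buffer="kigvk" (len 5), cursors c1@0 c4@0 c3@2 c2@3, authorship .....
After op 6 (move_left): buffer="kigvk" (len 5), cursors c1@0 c4@0 c3@1 c2@2, authorship .....
After op 7 (move_left): buffer="kigvk" (len 5), cursors c1@0 c3@0 c4@0 c2@1, authorship .....
After op 8 (insert('d')): buffer="dddkdigvk" (len 9), cursors c1@3 c3@3 c4@3 c2@5, authorship 134.2....
Authorship (.=original, N=cursor N): 1 3 4 . 2 . . . .
Index 2: author = 4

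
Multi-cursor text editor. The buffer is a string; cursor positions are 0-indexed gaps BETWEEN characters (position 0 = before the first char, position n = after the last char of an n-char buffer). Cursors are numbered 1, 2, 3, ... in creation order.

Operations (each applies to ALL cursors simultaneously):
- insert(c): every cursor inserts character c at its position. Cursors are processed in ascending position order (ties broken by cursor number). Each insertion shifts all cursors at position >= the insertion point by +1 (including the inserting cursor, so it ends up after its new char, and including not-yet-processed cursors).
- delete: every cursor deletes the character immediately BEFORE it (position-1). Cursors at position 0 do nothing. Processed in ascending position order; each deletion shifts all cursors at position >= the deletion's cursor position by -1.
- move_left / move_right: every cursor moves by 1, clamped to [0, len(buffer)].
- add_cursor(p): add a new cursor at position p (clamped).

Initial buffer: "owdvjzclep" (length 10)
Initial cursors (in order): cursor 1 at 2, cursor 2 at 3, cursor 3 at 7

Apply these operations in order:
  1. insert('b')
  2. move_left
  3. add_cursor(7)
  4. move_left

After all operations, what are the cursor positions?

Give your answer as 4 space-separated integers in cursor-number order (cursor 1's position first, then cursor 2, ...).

Answer: 1 3 8 6

Derivation:
After op 1 (insert('b')): buffer="owbdbvjzcblep" (len 13), cursors c1@3 c2@5 c3@10, authorship ..1.2....3...
After op 2 (move_left): buffer="owbdbvjzcblep" (len 13), cursors c1@2 c2@4 c3@9, authorship ..1.2....3...
After op 3 (add_cursor(7)): buffer="owbdbvjzcblep" (len 13), cursors c1@2 c2@4 c4@7 c3@9, authorship ..1.2....3...
After op 4 (move_left): buffer="owbdbvjzcblep" (len 13), cursors c1@1 c2@3 c4@6 c3@8, authorship ..1.2....3...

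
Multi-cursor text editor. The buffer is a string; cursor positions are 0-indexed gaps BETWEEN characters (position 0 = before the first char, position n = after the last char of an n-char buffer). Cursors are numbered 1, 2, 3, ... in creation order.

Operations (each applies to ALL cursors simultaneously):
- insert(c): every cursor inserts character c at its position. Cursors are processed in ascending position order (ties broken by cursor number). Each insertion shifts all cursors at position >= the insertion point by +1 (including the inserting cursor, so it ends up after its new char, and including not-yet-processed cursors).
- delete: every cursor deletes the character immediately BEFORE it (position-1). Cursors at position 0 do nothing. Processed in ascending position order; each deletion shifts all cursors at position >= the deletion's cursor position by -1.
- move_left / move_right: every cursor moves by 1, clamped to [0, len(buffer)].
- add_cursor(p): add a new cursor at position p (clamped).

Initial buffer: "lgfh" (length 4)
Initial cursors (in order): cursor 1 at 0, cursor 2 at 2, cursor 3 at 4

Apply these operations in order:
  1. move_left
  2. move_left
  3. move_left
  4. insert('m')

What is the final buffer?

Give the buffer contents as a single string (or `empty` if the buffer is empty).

After op 1 (move_left): buffer="lgfh" (len 4), cursors c1@0 c2@1 c3@3, authorship ....
After op 2 (move_left): buffer="lgfh" (len 4), cursors c1@0 c2@0 c3@2, authorship ....
After op 3 (move_left): buffer="lgfh" (len 4), cursors c1@0 c2@0 c3@1, authorship ....
After op 4 (insert('m')): buffer="mmlmgfh" (len 7), cursors c1@2 c2@2 c3@4, authorship 12.3...

Answer: mmlmgfh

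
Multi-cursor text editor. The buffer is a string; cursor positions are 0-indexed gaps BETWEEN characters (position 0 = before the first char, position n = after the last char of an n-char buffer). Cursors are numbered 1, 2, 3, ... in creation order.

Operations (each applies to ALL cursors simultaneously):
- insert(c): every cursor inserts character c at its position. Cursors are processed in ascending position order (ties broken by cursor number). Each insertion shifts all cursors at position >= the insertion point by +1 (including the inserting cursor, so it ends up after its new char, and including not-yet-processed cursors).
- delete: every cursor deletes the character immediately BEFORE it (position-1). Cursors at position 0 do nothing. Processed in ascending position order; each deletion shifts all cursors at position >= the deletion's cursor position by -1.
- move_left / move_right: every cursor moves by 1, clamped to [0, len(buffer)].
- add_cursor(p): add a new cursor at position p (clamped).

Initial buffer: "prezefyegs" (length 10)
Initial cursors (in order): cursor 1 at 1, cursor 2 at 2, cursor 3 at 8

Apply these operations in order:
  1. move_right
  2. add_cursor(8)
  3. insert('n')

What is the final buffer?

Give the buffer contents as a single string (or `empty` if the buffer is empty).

Answer: prnenzefyengns

Derivation:
After op 1 (move_right): buffer="prezefyegs" (len 10), cursors c1@2 c2@3 c3@9, authorship ..........
After op 2 (add_cursor(8)): buffer="prezefyegs" (len 10), cursors c1@2 c2@3 c4@8 c3@9, authorship ..........
After op 3 (insert('n')): buffer="prnenzefyengns" (len 14), cursors c1@3 c2@5 c4@11 c3@13, authorship ..1.2.....4.3.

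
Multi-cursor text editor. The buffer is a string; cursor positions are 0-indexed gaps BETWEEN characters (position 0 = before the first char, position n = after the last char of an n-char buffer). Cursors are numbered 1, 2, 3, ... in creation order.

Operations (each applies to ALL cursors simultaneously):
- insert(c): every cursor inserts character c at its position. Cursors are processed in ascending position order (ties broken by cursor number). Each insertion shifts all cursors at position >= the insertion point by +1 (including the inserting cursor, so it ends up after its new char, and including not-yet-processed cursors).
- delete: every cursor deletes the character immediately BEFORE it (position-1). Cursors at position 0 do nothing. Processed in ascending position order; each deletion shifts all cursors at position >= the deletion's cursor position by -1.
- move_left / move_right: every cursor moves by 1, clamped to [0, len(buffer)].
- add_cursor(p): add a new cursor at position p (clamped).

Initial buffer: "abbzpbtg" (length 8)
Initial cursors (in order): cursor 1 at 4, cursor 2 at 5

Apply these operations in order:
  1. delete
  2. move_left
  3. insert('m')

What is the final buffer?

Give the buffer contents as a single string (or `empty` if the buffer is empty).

Answer: abmmbbtg

Derivation:
After op 1 (delete): buffer="abbbtg" (len 6), cursors c1@3 c2@3, authorship ......
After op 2 (move_left): buffer="abbbtg" (len 6), cursors c1@2 c2@2, authorship ......
After op 3 (insert('m')): buffer="abmmbbtg" (len 8), cursors c1@4 c2@4, authorship ..12....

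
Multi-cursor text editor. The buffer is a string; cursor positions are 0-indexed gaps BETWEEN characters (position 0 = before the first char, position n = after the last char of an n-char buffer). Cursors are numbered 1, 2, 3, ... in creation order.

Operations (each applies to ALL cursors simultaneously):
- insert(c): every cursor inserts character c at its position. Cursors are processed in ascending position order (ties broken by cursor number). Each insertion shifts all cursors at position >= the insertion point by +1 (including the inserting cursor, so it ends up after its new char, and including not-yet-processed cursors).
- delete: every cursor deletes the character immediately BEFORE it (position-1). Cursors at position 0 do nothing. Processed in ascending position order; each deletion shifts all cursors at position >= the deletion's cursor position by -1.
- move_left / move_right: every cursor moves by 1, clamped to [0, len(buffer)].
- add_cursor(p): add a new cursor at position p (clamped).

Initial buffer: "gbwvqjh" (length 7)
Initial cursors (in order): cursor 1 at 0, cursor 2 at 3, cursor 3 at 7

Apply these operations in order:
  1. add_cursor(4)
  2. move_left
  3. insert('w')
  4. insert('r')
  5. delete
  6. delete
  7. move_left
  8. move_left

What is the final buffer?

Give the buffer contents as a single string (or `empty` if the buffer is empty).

Answer: gbwvqjh

Derivation:
After op 1 (add_cursor(4)): buffer="gbwvqjh" (len 7), cursors c1@0 c2@3 c4@4 c3@7, authorship .......
After op 2 (move_left): buffer="gbwvqjh" (len 7), cursors c1@0 c2@2 c4@3 c3@6, authorship .......
After op 3 (insert('w')): buffer="wgbwwwvqjwh" (len 11), cursors c1@1 c2@4 c4@6 c3@10, authorship 1..2.4...3.
After op 4 (insert('r')): buffer="wrgbwrwwrvqjwrh" (len 15), cursors c1@2 c2@6 c4@9 c3@14, authorship 11..22.44...33.
After op 5 (delete): buffer="wgbwwwvqjwh" (len 11), cursors c1@1 c2@4 c4@6 c3@10, authorship 1..2.4...3.
After op 6 (delete): buffer="gbwvqjh" (len 7), cursors c1@0 c2@2 c4@3 c3@6, authorship .......
After op 7 (move_left): buffer="gbwvqjh" (len 7), cursors c1@0 c2@1 c4@2 c3@5, authorship .......
After op 8 (move_left): buffer="gbwvqjh" (len 7), cursors c1@0 c2@0 c4@1 c3@4, authorship .......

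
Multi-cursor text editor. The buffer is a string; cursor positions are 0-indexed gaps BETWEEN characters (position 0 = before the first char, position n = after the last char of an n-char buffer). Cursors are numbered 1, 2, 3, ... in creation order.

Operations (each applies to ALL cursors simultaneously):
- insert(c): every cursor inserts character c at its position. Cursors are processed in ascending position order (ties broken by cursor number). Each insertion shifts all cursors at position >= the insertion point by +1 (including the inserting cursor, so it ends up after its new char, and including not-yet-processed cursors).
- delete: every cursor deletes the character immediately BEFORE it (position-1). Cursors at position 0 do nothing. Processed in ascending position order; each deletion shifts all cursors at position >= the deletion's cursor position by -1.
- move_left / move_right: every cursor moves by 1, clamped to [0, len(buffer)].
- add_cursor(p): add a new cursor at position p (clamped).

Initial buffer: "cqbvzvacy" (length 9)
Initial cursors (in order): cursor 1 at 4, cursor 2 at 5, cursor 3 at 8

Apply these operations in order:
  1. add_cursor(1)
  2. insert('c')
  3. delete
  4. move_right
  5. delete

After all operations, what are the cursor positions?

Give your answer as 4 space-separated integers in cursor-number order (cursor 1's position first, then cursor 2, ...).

Answer: 3 3 5 1

Derivation:
After op 1 (add_cursor(1)): buffer="cqbvzvacy" (len 9), cursors c4@1 c1@4 c2@5 c3@8, authorship .........
After op 2 (insert('c')): buffer="ccqbvczcvaccy" (len 13), cursors c4@2 c1@6 c2@8 c3@12, authorship .4...1.2...3.
After op 3 (delete): buffer="cqbvzvacy" (len 9), cursors c4@1 c1@4 c2@5 c3@8, authorship .........
After op 4 (move_right): buffer="cqbvzvacy" (len 9), cursors c4@2 c1@5 c2@6 c3@9, authorship .........
After op 5 (delete): buffer="cbvac" (len 5), cursors c4@1 c1@3 c2@3 c3@5, authorship .....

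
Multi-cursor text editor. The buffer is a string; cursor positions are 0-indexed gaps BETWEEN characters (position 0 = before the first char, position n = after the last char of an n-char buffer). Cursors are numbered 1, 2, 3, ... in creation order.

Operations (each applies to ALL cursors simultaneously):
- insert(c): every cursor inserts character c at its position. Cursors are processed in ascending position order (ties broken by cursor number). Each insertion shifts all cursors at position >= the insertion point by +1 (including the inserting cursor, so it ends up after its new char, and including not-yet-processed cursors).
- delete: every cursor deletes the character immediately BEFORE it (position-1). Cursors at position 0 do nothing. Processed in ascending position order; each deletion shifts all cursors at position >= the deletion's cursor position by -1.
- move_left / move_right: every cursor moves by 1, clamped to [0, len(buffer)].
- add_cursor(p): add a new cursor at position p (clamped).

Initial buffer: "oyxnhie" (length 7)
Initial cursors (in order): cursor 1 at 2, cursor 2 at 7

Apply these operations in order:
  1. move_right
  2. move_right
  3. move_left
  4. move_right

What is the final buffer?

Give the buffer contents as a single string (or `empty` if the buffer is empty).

After op 1 (move_right): buffer="oyxnhie" (len 7), cursors c1@3 c2@7, authorship .......
After op 2 (move_right): buffer="oyxnhie" (len 7), cursors c1@4 c2@7, authorship .......
After op 3 (move_left): buffer="oyxnhie" (len 7), cursors c1@3 c2@6, authorship .......
After op 4 (move_right): buffer="oyxnhie" (len 7), cursors c1@4 c2@7, authorship .......

Answer: oyxnhie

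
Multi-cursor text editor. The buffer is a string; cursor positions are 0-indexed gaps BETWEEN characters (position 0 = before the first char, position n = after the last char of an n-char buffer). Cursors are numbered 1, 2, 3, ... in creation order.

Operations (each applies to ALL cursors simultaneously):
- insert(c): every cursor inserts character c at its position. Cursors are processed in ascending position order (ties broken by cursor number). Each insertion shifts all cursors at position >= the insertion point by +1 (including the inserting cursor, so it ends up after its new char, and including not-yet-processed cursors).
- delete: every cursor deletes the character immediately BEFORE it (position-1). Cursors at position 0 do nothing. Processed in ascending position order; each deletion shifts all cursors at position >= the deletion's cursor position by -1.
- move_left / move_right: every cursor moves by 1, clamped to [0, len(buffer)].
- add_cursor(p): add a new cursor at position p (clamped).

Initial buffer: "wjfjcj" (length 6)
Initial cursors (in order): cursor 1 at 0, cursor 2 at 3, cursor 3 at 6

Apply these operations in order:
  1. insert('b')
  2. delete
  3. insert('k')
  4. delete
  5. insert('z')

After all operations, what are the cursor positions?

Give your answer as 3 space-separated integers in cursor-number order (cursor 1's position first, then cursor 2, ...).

After op 1 (insert('b')): buffer="bwjfbjcjb" (len 9), cursors c1@1 c2@5 c3@9, authorship 1...2...3
After op 2 (delete): buffer="wjfjcj" (len 6), cursors c1@0 c2@3 c3@6, authorship ......
After op 3 (insert('k')): buffer="kwjfkjcjk" (len 9), cursors c1@1 c2@5 c3@9, authorship 1...2...3
After op 4 (delete): buffer="wjfjcj" (len 6), cursors c1@0 c2@3 c3@6, authorship ......
After op 5 (insert('z')): buffer="zwjfzjcjz" (len 9), cursors c1@1 c2@5 c3@9, authorship 1...2...3

Answer: 1 5 9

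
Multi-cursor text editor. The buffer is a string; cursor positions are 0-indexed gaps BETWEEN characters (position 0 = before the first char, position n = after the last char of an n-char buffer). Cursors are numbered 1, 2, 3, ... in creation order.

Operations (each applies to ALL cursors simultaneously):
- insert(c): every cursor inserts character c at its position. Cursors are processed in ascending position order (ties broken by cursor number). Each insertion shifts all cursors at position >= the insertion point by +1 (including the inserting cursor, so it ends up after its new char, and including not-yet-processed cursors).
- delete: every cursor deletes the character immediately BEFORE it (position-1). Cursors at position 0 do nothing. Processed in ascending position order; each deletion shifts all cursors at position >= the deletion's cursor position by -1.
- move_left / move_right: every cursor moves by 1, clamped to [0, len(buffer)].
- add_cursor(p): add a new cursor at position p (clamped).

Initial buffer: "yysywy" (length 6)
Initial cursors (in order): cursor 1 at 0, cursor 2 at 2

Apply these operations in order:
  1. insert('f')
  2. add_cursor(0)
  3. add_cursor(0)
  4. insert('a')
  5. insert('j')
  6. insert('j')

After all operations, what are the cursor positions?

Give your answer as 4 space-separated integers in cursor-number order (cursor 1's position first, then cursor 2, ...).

After op 1 (insert('f')): buffer="fyyfsywy" (len 8), cursors c1@1 c2@4, authorship 1..2....
After op 2 (add_cursor(0)): buffer="fyyfsywy" (len 8), cursors c3@0 c1@1 c2@4, authorship 1..2....
After op 3 (add_cursor(0)): buffer="fyyfsywy" (len 8), cursors c3@0 c4@0 c1@1 c2@4, authorship 1..2....
After op 4 (insert('a')): buffer="aafayyfasywy" (len 12), cursors c3@2 c4@2 c1@4 c2@8, authorship 3411..22....
After op 5 (insert('j')): buffer="aajjfajyyfajsywy" (len 16), cursors c3@4 c4@4 c1@7 c2@12, authorship 3434111..222....
After op 6 (insert('j')): buffer="aajjjjfajjyyfajjsywy" (len 20), cursors c3@6 c4@6 c1@10 c2@16, authorship 3434341111..2222....

Answer: 10 16 6 6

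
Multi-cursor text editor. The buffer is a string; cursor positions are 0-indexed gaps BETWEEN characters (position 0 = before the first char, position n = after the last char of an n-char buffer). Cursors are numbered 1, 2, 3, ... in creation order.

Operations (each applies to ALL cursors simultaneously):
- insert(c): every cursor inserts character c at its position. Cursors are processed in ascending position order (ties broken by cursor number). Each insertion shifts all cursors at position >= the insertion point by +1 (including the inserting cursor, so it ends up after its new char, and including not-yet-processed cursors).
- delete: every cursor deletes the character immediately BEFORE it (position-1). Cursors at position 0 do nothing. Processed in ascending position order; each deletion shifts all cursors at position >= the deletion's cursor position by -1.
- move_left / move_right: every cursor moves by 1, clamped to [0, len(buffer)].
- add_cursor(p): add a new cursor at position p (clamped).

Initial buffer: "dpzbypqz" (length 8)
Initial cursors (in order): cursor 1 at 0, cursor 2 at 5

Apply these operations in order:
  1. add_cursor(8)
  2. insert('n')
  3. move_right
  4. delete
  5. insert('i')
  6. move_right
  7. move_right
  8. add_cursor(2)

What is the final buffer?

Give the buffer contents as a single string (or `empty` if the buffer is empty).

After op 1 (add_cursor(8)): buffer="dpzbypqz" (len 8), cursors c1@0 c2@5 c3@8, authorship ........
After op 2 (insert('n')): buffer="ndpzbynpqzn" (len 11), cursors c1@1 c2@7 c3@11, authorship 1.....2...3
After op 3 (move_right): buffer="ndpzbynpqzn" (len 11), cursors c1@2 c2@8 c3@11, authorship 1.....2...3
After op 4 (delete): buffer="npzbynqz" (len 8), cursors c1@1 c2@6 c3@8, authorship 1....2..
After op 5 (insert('i')): buffer="nipzbyniqzi" (len 11), cursors c1@2 c2@8 c3@11, authorship 11....22..3
After op 6 (move_right): buffer="nipzbyniqzi" (len 11), cursors c1@3 c2@9 c3@11, authorship 11....22..3
After op 7 (move_right): buffer="nipzbyniqzi" (len 11), cursors c1@4 c2@10 c3@11, authorship 11....22..3
After op 8 (add_cursor(2)): buffer="nipzbyniqzi" (len 11), cursors c4@2 c1@4 c2@10 c3@11, authorship 11....22..3

Answer: nipzbyniqzi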